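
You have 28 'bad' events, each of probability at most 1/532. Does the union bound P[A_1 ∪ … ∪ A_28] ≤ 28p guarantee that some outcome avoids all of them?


Union bound: P[∪_{i=1}^{28} A_i] ≤ Σ_i P[A_i] ≤ 28·p = 28·(1/532) = 1/19.
Numerically: 1/19 ≈ 0.05263.
Is 1/19 < 1? YES.
Since P[∪ A_i] ≤ 1/19 < 1, the complement has P[∩ A_i^c] ≥ 1 − 1/19 = 18/19 > 0, so some outcome avoids every A_i.

28·p = 1/19 ≈ 0.05263; existence CERTIFIED by the union bound.


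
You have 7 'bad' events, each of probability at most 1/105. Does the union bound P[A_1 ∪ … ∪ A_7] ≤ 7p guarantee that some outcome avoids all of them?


Union bound: P[∪_{i=1}^{7} A_i] ≤ Σ_i P[A_i] ≤ 7·p = 7·(1/105) = 1/15.
Numerically: 1/15 ≈ 0.066667.
Is 1/15 < 1? YES.
Since P[∪ A_i] ≤ 1/15 < 1, the complement has P[∩ A_i^c] ≥ 1 − 1/15 = 14/15 > 0, so some outcome avoids every A_i.

7·p = 1/15 ≈ 0.066667; existence CERTIFIED by the union bound.


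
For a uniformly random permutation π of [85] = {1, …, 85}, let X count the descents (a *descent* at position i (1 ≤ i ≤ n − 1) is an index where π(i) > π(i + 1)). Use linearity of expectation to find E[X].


Write X = Σ X_I over i = 1, …, 84, with X_I the indicator of one descent.
There are 84 indicators.
For each fixed i, the pair (π(i), π(i+1)) is a uniformly random ordered pair of distinct values from {1, …, 85}; by symmetry P[π(i) > π(i+1)] = 1/2.
By linearity: E[X] = 84 · (1/2) = (85 − 1) · (1/2) = 42 ≈ 42.0000.

E[X] = 42 = 42.0000.


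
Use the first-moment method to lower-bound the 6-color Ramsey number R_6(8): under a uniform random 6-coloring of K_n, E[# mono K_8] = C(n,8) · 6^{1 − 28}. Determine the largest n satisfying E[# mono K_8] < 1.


We need C(n, 8) · 6^{1 − 28} < 1, i.e. C(n, 8) < 6^{28 − 1} = 1023490369077469249536.
Check values of n near the boundary:
  n = 1590: C(1590, 8) = 995397314198933813310; 995397314198933813310 < 1023490369077469249536? YES
  n = 1591: C(1591, 8) = 1000427749141189953870; 1000427749141189953870 < 1023490369077469249536? YES
  n = 1592: C(1592, 8) = 1005480414540892933435; 1005480414540892933435 < 1023490369077469249536? YES
  n = 1593: C(1593, 8) = 1010555394551193970323; 1010555394551193970323 < 1023490369077469249536? YES
  n = 1594: C(1594, 8) = 1015652773590544255167; 1015652773590544255167 < 1023490369077469249536? YES
  n = 1595: C(1595, 8) = 1020772636343363633895; 1020772636343363633895 < 1023490369077469249536? YES
  n = 1596: C(1596, 8) = 1025915067760710553965; 1025915067760710553965 < 1023490369077469249536? NO
  n = 1597: C(1597, 8) = 1031080153060953275445; 1031080153060953275445 < 1023490369077469249536? NO
  n = 1598: C(1598, 8) = 1036267977730442348529; 1036267977730442348529 < 1023490369077469249536? NO
The largest n with C(n, 8) < 1023490369077469249536 is n = 1595 (where E[X] = 113419181815929292655/113721152119718805504 ≈ 0.997). Hence R_6(8) > 1595, i.e. R_6(8) ≥ 1596.

Largest n = 1595; hence R_6(8) > 1595.


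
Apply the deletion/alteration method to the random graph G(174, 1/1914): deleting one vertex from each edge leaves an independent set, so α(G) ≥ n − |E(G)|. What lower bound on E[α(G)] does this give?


E[|E(G)|] = C(174, 2)·p = 15051 · (1/1914) = 173/22.
E[α(G)] ≥ n − E[|E(G)|] = 174 − 173/22 = 3655/22.
Numerically: ≈ 166.136364.
(This is only a lower bound; the true E[α(G)] may be larger.)

E[α(G)] ≥ 3655/22 ≈ 166.136364.


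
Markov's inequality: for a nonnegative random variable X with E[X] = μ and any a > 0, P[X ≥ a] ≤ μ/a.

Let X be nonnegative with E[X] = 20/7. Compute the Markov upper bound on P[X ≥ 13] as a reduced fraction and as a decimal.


μ = E[X] = 20/7, a = 13.
Markov: P[X ≥ 13] ≤ μ/a = (20/7)/13 = 20/91.
Numerically: ≈ 0.219780.
(Since a = 13 > μ = 2.857143, the bound 20/91 is < 1 and informative.)

P[X ≥ 13] ≤ 20/91 ≈ 0.219780.


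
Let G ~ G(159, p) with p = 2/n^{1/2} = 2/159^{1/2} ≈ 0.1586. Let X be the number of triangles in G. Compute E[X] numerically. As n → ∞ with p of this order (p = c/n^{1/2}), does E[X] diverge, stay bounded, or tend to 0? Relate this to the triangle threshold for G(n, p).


Number of potential triangles: C(159, 3) = 657359.
Each occurs with probability p³ ≈ (0.1586)³ ≈ 3.990197e-03.
By linearity: E[X] = C(159, 3)·p³ ≈ 657359 · 3.990197e-03 ≈ 2622.9917.
Since α = 1/2 < 1, p = c/n^{1/2} ≫ 1/n is above the triangle threshold p ~ 1/n. Asymptotically E[X] ~ (c³/6)·n^{3(1−α)} = (2³/6)·n^{1.5} → ∞; triangles are abundant w.h.p.

E[X] ≈ 2622.9917; in regime p = Θ(1/n^{1/2}) E[X] diverges (above the triangle threshold p ~ 1/n).


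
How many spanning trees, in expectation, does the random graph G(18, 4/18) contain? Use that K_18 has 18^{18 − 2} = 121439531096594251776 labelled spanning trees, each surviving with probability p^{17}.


K_18 has 18^{18 − 2} = 121439531096594251776 labelled spanning trees.
For each such spanning tree H, let X_H = 1 if all 17 edges of H are present in G. Then P[X_H = 1] = p^{17} = (2/9)^{17} = 131072/16677181699666569.
Summing the indicators: E[X] = Σ_H E[X_H] = 121439531096594251776 · p^{17} = 121439531096594251776 · 131072/16677181699666569 = 8589934592/9.
Numerically: E[X] ≈ 9.5444e+08.

E[X] = 121439531096594251776 · (2/9)^{17} = 8589934592/9 ≈ 9.5444e+08.


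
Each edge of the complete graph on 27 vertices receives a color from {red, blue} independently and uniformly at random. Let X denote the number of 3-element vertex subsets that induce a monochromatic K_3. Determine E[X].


Let X = Σ_S X_S over the C(27, 3) = 2925 subsets S of size 3, where X_S = 1 if the K_3 on S is monochromatic.
For a fixed S, the K_3 on S has C(3, 2) = 3 edges. P[all 3 edges red] = (1/2)^3, and likewise for blue, so P[monochromatic] = 2·(1/2)^3 = 2^{1 − 3} = 1/4.
By linearity: E[X] = C(27, 3) · 2^{1 − 3} = 2925 · 1/4 = 2925/4.
Numerically: E[X] ≈ 731.25000.

E[X] = C(27,3)·2^(1−C(3,2)) = 2925/4 ≈ 731.25000.


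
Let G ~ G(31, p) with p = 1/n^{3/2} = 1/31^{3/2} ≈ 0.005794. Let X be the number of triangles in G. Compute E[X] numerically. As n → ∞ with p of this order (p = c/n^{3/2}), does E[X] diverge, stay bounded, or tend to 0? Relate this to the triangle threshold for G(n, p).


Number of potential triangles: C(31, 3) = 4495.
Each occurs with probability p³ ≈ (0.005794)³ ≈ 1.944788e-07.
By linearity: E[X] = C(31, 3)·p³ ≈ 4495 · 1.944788e-07 ≈ 0.0009.
Since α = 3/2 > 1, p = c/n^{3/2} = o(1/n) is below the triangle threshold p ~ 1/n. Asymptotically E[X] ~ (c³/6)·n^{3(1−α)} = (1³/6)·n^{-1.5} → 0, so by Markov's inequality G has no triangles w.h.p.

E[X] ≈ 0.0009; in regime p = Θ(1/n^{3/2}) E[X] tends to 0 (below the triangle threshold p ~ 1/n).


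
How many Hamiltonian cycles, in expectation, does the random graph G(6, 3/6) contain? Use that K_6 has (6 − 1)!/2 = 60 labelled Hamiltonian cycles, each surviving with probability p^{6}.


K_6 has (6 − 1)!/2 = 60 labelled Hamiltonian cycles.
For each such Hamiltonian cycle H, let X_H = 1 if all 6 edges of H are present in G. Then P[X_H = 1] = p^{6} = (1/2)^{6} = 1/64.
Summing the indicators: E[X] = Σ_H E[X_H] = 60 · p^{6} = 60 · 1/64 = 15/16.
Numerically: E[X] ≈ 0.9375.

E[X] = 60 · (1/2)^{6} = 15/16 ≈ 0.9375.


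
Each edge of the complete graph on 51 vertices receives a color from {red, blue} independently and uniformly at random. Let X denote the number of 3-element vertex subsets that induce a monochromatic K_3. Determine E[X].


Let X = Σ_S X_S over the C(51, 3) = 20825 subsets S of size 3, where X_S = 1 if the K_3 on S is monochromatic.
For a fixed S, the K_3 on S has C(3, 2) = 3 edges. P[all 3 edges red] = (1/2)^3, and likewise for blue, so P[monochromatic] = 2·(1/2)^3 = 2^{1 − 3} = 1/4.
Summing: E[X] = C(51, 3) · 2^{1 − 3} = 20825 · 1/4 = 20825/4.
Numerically: E[X] ≈ 5206.2500.

E[X] = C(51,3)·2^(1−C(3,2)) = 20825/4 ≈ 5206.2500.


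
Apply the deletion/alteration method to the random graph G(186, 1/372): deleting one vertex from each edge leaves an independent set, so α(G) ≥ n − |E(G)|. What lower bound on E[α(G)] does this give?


E[|E(G)|] = C(186, 2)·p = 17205 · (1/372) = 185/4.
E[α(G)] ≥ n − E[|E(G)|] = 186 − 185/4 = 559/4.
Numerically: ≈ 139.75000.
(This is only a lower bound; the true E[α(G)] may be larger.)

E[α(G)] ≥ 559/4 ≈ 139.75000.


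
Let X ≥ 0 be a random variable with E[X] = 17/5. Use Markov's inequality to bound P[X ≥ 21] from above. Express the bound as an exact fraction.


μ = E[X] = 17/5, a = 21.
Markov: P[X ≥ 21] ≤ μ/a = (17/5)/21 = 17/105.
Numerically: ≈ 0.16190.
(Since a = 21 > μ = 3.40000, the bound 17/105 is < 1 and informative.)

P[X ≥ 21] ≤ 17/105 ≈ 0.16190.


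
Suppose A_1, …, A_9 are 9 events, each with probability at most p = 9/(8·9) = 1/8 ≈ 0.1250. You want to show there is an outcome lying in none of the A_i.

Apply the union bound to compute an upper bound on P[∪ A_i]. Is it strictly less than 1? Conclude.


Union bound: P[∪_{i=1}^{9} A_i] ≤ Σ_i P[A_i] ≤ 9·p = 9·(1/8) = 9/8.
Numerically: 9/8 ≈ 1.1250.
Is 9/8 < 1? NO.
Since the bound 9/8 is ≥ 1, the union bound is uninformative here; it does NOT by itself certify existence.

9·p = 9/8 ≈ 1.1250; existence NOT certified by the union bound.


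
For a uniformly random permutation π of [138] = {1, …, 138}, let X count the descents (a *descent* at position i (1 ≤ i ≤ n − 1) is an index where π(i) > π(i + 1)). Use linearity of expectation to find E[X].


Write X = Σ X_I over i = 1, …, 137, with X_I the indicator of one descent.
There are 137 indicators.
For each fixed i, the pair (π(i), π(i+1)) is a uniformly random ordered pair of distinct values from {1, …, 138}; by symmetry P[π(i) > π(i+1)] = 1/2.
By linearity: E[X] = 137 · (1/2) = (138 − 1) · (1/2) = 137/2 ≈ 68.500.

E[X] = 137/2 = 68.500.


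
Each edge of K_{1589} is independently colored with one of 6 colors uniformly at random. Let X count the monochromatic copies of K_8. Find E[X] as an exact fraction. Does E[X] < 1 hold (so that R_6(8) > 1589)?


E[X] = C(1589, 8) · 6^{1 − 28} = 990389025825605844438 · 6^{−27} = 990389025825605844438/1023490369077469249536.
As a reduced fraction: E[X] = 165064837637600974073/170581728179578208256 ≈ 0.967658.
Is E[X] < 1? YES.
Since E[X] < 1, there exists a 6-coloring of K_{1589} with no monochromatic K_8; hence R_6(8) > 1589.

E[X] = 165064837637600974073/170581728179578208256 ≈ 0.967658; E[X] < 1, so R_6(8) > 1589.


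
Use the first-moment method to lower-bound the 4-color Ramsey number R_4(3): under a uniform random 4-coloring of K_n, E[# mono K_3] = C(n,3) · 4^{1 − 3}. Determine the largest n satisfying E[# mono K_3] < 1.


We need C(n, 3) · 4^{1 − 3} < 1, i.e. C(n, 3) < 4^{3 − 1} = 16.
Check values of n near the boundary:
  n = 3: C(3, 3) = 1; 1 < 16? YES
  n = 4: C(4, 3) = 4; 4 < 16? YES
  n = 5: C(5, 3) = 10; 10 < 16? YES
  n = 6: C(6, 3) = 20; 20 < 16? NO
  n = 7: C(7, 3) = 35; 35 < 16? NO
  n = 8: C(8, 3) = 56; 56 < 16? NO
The largest n with C(n, 3) < 16 is n = 5 (where E[X] = 5/8 ≈ 0.625). Hence R_4(3) > 5, i.e. R_4(3) ≥ 6.

Largest n = 5; hence R_4(3) > 5.


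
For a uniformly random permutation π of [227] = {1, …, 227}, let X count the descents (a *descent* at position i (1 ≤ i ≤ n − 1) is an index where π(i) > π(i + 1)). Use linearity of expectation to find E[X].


Write X = Σ X_I over i = 1, …, 226, with X_I the indicator of one descent.
There are 226 indicators.
For each fixed i, the pair (π(i), π(i+1)) is a uniformly random ordered pair of distinct values from {1, …, 227}; by symmetry P[π(i) > π(i+1)] = 1/2.
By linearity: E[X] = 226 · (1/2) = (227 − 1) · (1/2) = 113 ≈ 113.000000.

E[X] = 113 = 113.000000.


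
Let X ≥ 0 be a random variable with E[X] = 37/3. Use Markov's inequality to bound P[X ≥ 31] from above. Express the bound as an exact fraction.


μ = E[X] = 37/3, a = 31.
Markov: P[X ≥ 31] ≤ μ/a = (37/3)/31 = 37/93.
Numerically: ≈ 0.397849.
(Since a = 31 > μ = 12.333333, the bound 37/93 is < 1 and informative.)

P[X ≥ 31] ≤ 37/93 ≈ 0.397849.


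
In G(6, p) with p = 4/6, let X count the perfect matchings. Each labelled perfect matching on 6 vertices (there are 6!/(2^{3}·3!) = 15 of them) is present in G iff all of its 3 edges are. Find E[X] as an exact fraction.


K_6 has 6!/(2^{3}·3!) = 15 labelled perfect matchings.
For each such perfect matching H, let X_H = 1 if all 3 edges of H are present in G. Then P[X_H = 1] = p^{3} = (2/3)^{3} = 8/27.
By linearity: E[X] = Σ_H E[X_H] = 15 · p^{3} = 15 · 8/27 = 40/9.
Numerically: E[X] ≈ 4.4444.

E[X] = 15 · (2/3)^{3} = 40/9 ≈ 4.4444.


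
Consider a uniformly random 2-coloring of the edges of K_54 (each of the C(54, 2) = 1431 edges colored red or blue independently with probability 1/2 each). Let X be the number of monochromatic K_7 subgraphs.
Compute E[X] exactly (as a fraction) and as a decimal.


Let X = Σ_S X_S over the C(54, 7) = 177100560 subsets S of size 7, where X_S = 1 if the K_7 on S is monochromatic.
For a fixed S, the K_7 on S has C(7, 2) = 21 edges. P[all 21 edges red] = (1/2)^21, and likewise for blue, so P[monochromatic] = 2·(1/2)^21 = 2^{1 − 21} = 1/1048576.
Summing: E[X] = C(54, 7) · 2^{1 − 21} = 177100560 · 1/1048576 = 11068785/65536.
Numerically: E[X] ≈ 168.896.

E[X] = C(54,7)·2^(1−C(7,2)) = 11068785/65536 ≈ 168.896.


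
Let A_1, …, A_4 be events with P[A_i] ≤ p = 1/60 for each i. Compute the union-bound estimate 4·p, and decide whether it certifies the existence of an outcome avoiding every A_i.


Union bound: P[∪_{i=1}^{4} A_i] ≤ Σ_i P[A_i] ≤ 4·p = 4·(1/60) = 1/15.
Numerically: 1/15 ≈ 0.06667.
Is 1/15 < 1? YES.
Since P[∪ A_i] ≤ 1/15 < 1, the complement has P[∩ A_i^c] ≥ 1 − 1/15 = 14/15 > 0, so some outcome avoids every A_i.

4·p = 1/15 ≈ 0.06667; existence CERTIFIED by the union bound.


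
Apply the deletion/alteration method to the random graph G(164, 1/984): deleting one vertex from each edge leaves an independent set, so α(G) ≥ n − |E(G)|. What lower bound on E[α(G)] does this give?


E[|E(G)|] = C(164, 2)·p = 13366 · (1/984) = 163/12.
E[α(G)] ≥ n − E[|E(G)|] = 164 − 163/12 = 1805/12.
Numerically: ≈ 150.417.
(This is only a lower bound; the true E[α(G)] may be larger.)

E[α(G)] ≥ 1805/12 ≈ 150.417.


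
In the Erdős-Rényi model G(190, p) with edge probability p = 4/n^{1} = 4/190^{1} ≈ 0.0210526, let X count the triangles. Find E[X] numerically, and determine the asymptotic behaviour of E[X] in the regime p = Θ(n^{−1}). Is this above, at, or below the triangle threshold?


Number of potential triangles: C(190, 3) = 1125180.
Each occurs with probability p³ ≈ (0.0210526)³ ≈ 9.33080624e-06.
By linearity: E[X] = C(190, 3)·p³ ≈ 1125180 · 9.33080624e-06 ≈ 10.498837.
Here α = 1, so p = 4/n is exactly at the triangle threshold p ~ 1/n. Asymptotically E[X] → c³/6 = 4³/6 = 32/3 ≈ 10.666667, a bounded constant. In this regime the triangle count is asymptotically Poisson(c³/6).

E[X] ≈ 10.498837; in regime p = Θ(1/n^{1}) E[X] stays bounded (at the triangle threshold p ~ 1/n).


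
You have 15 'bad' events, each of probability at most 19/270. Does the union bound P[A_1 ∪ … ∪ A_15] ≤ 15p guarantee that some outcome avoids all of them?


Union bound: P[∪_{i=1}^{15} A_i] ≤ Σ_i P[A_i] ≤ 15·p = 15·(19/270) = 19/18.
Numerically: 19/18 ≈ 1.0555556.
Is 19/18 < 1? NO.
Since the bound 19/18 is ≥ 1, the union bound is uninformative here; it does NOT by itself certify existence.

15·p = 19/18 ≈ 1.0555556; existence NOT certified by the union bound.


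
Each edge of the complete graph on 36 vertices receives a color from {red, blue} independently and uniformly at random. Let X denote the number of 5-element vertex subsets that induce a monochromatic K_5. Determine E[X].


Let X = Σ_S X_S over the C(36, 5) = 376992 subsets S of size 5, where X_S = 1 if the K_5 on S is monochromatic.
For a fixed S, the K_5 on S has C(5, 2) = 10 edges. P[all 10 edges red] = (1/2)^10, and likewise for blue, so P[monochromatic] = 2·(1/2)^10 = 2^{1 − 10} = 1/512.
By linearity: E[X] = C(36, 5) · 2^{1 − 10} = 376992 · 1/512 = 11781/16.
Numerically: E[X] ≈ 736.312.

E[X] = C(36,5)·2^(1−C(5,2)) = 11781/16 ≈ 736.312.


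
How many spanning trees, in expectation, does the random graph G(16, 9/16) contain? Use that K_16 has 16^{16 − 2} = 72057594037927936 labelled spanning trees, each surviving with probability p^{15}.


K_16 has 16^{16 − 2} = 72057594037927936 labelled spanning trees.
For each such spanning tree H, let X_H = 1 if all 15 edges of H are present in G. Then P[X_H = 1] = p^{15} = (9/16)^{15} = 205891132094649/1152921504606846976.
By linearity: E[X] = Σ_H E[X_H] = 72057594037927936 · p^{15} = 72057594037927936 · 205891132094649/1152921504606846976 = 205891132094649/16.
Numerically: E[X] ≈ 1.29e+13.

E[X] = 72057594037927936 · (9/16)^{15} = 205891132094649/16 ≈ 1.29e+13.


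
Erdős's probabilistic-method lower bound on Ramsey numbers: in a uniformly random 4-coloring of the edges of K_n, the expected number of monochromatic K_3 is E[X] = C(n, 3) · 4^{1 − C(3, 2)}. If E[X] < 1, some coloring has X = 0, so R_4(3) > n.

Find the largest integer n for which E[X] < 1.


We need C(n, 3) · 4^{1 − 3} < 1, i.e. C(n, 3) < 4^{3 − 1} = 16.
Check values of n near the boundary:
  n = 3: C(3, 3) = 1; 1 < 16? YES
  n = 4: C(4, 3) = 4; 4 < 16? YES
  n = 5: C(5, 3) = 10; 10 < 16? YES
  n = 6: C(6, 3) = 20; 20 < 16? NO
  n = 7: C(7, 3) = 35; 35 < 16? NO
The largest n with C(n, 3) < 16 is n = 5 (where E[X] = 5/8 ≈ 0.6250000). Hence R_4(3) > 5, i.e. R_4(3) ≥ 6.

Largest n = 5; hence R_4(3) > 5.


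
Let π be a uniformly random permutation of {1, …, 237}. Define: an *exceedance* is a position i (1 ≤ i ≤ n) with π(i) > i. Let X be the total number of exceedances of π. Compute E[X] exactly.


Write X = Σ_{i=1}^{237} X_i, where X_i = 1_{π(i) > i}.
For each fixed i, π(i) is uniform over {1, …, 237} (marginal of a uniform permutation), so P[π(i) > i] = (n − i)/n. Summing: Σ_{i=1}^{237} (n − i)/n = (0 + 1 + … + 236)/237 = 237(237 − 1)/(2·237) = (237 − 1)/2.
Hence E[X] = Σ_{i=1}^{237} (237 − i)/237 = 118 ≈ 118.000.

E[X] = 118 = 118.000.


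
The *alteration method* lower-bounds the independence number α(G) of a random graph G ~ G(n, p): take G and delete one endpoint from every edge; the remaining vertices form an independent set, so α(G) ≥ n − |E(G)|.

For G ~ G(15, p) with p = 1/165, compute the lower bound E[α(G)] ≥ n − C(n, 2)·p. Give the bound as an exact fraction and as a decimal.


E[|E(G)|] = C(15, 2)·p = 105 · (1/165) = 7/11.
E[α(G)] ≥ n − E[|E(G)|] = 15 − 7/11 = 158/11.
Numerically: ≈ 14.363636.
(This is only a lower bound; the true E[α(G)] may be larger.)

E[α(G)] ≥ 158/11 ≈ 14.363636.


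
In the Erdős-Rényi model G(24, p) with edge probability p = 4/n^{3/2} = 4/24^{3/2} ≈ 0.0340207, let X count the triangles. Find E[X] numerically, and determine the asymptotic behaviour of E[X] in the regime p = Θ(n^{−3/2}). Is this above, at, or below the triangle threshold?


Number of potential triangles: C(24, 3) = 2024.
Each occurs with probability p³ ≈ (0.0340207)³ ≈ 3.93757996e-05.
By linearity: E[X] = C(24, 3)·p³ ≈ 2024 · 3.93757996e-05 ≈ 0.079697.
Since α = 3/2 > 1, p = c/n^{3/2} = o(1/n) is below the triangle threshold p ~ 1/n. Asymptotically E[X] ~ (c³/6)·n^{3(1−α)} = (4³/6)·n^{-1.5} → 0, so by Markov's inequality G has no triangles w.h.p.

E[X] ≈ 0.079697; in regime p = Θ(1/n^{3/2}) E[X] tends to 0 (below the triangle threshold p ~ 1/n).


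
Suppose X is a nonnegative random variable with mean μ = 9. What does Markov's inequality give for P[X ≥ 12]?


μ = E[X] = 9, a = 12.
Markov: P[X ≥ 12] ≤ μ/a = (9)/12 = 3/4.
Numerically: ≈ 0.75000.
(Since a = 12 > μ = 9.00000, the bound 3/4 is < 1 and informative.)

P[X ≥ 12] ≤ 3/4 ≈ 0.75000.


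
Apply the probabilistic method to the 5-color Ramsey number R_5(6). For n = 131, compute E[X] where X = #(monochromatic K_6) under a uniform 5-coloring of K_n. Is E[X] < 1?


E[X] = C(131, 6) · 5^{1 − 15} = 6249655776 · 5^{−14} = 6249655776/6103515625.
As a reduced fraction: E[X] = 6249655776/6103515625 ≈ 1.0239436.
Is E[X] < 1? NO.
Since E[X] ≥ 1, the first-moment bound is inconclusive at n = 131; it does NOT by itself certify R_5(6) > 131.

E[X] = 6249655776/6103515625 ≈ 1.0239436; E[X] ≥ 1; first-moment method inconclusive here.


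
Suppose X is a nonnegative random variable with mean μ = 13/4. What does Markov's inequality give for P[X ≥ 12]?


μ = E[X] = 13/4, a = 12.
Markov: P[X ≥ 12] ≤ μ/a = (13/4)/12 = 13/48.
Numerically: ≈ 0.27083.
(Since a = 12 > μ = 3.25000, the bound 13/48 is < 1 and informative.)

P[X ≥ 12] ≤ 13/48 ≈ 0.27083.


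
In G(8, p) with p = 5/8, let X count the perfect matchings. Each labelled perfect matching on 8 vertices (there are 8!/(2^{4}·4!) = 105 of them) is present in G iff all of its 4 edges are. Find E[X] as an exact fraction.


K_8 has 8!/(2^{4}·4!) = 105 labelled perfect matchings.
For each such perfect matching H, let X_H = 1 if all 4 edges of H are present in G. Then P[X_H = 1] = p^{4} = (5/8)^{4} = 625/4096.
By linearity of expectation: E[X] = Σ_H E[X_H] = 105 · p^{4} = 105 · 625/4096 = 65625/4096.
Numerically: E[X] ≈ 16.02.

E[X] = 105 · (5/8)^{4} = 65625/4096 ≈ 16.02.


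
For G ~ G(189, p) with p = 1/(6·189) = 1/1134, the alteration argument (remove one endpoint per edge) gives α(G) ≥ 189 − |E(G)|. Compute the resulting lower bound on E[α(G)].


E[|E(G)|] = C(189, 2)·p = 17766 · (1/1134) = 47/3.
E[α(G)] ≥ n − E[|E(G)|] = 189 − 47/3 = 520/3.
Numerically: ≈ 173.33333.
(This is only a lower bound; the true E[α(G)] may be larger.)

E[α(G)] ≥ 520/3 ≈ 173.33333.


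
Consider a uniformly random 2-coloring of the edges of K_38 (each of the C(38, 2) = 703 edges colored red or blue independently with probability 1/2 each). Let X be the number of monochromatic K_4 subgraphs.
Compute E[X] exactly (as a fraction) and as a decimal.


Let X = Σ_S X_S over the C(38, 4) = 73815 subsets S of size 4, where X_S = 1 if the K_4 on S is monochromatic.
For a fixed S, the K_4 on S has C(4, 2) = 6 edges. P[all 6 edges red] = (1/2)^6, and likewise for blue, so P[monochromatic] = 2·(1/2)^6 = 2^{1 − 6} = 1/32.
By linearity of expectation: E[X] = C(38, 4) · 2^{1 − 6} = 73815 · 1/32 = 73815/32.
Numerically: E[X] ≈ 2306.719.

E[X] = C(38,4)·2^(1−C(4,2)) = 73815/32 ≈ 2306.719.


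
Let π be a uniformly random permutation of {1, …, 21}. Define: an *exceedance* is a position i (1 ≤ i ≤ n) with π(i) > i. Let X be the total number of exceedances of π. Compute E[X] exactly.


Write X = Σ_{i=1}^{21} X_i, where X_i = 1_{π(i) > i}.
For each fixed i, π(i) is uniform over {1, …, 21} (marginal of a uniform permutation), so P[π(i) > i] = (n − i)/n. Summing: Σ_{i=1}^{21} (n − i)/n = (0 + 1 + … + 20)/21 = 21(21 − 1)/(2·21) = (21 − 1)/2.
Hence E[X] = Σ_{i=1}^{21} (21 − i)/21 = 10 ≈ 10.000.

E[X] = 10 = 10.000.


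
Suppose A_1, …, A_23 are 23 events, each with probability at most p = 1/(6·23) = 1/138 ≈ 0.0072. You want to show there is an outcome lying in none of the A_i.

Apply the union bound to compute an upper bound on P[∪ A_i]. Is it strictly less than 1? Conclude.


Union bound: P[∪_{i=1}^{23} A_i] ≤ Σ_i P[A_i] ≤ 23·p = 23·(1/138) = 1/6.
Numerically: 1/6 ≈ 0.1667.
Is 1/6 < 1? YES.
Since P[∪ A_i] ≤ 1/6 < 1, the complement has P[∩ A_i^c] ≥ 1 − 1/6 = 5/6 > 0, so some outcome avoids every A_i.

23·p = 1/6 ≈ 0.1667; existence CERTIFIED by the union bound.


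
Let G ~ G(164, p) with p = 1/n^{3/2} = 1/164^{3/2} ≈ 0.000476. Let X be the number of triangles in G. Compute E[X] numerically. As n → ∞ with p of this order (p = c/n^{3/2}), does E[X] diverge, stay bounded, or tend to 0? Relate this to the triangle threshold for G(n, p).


Number of potential triangles: C(164, 3) = 721764.
Each occurs with probability p³ ≈ (0.000476)³ ≈ 1.07945e-10.
By linearity: E[X] = C(164, 3)·p³ ≈ 721764 · 1.07945e-10 ≈ 0.000.
Since α = 3/2 > 1, p = c/n^{3/2} = o(1/n) is below the triangle threshold p ~ 1/n. Asymptotically E[X] ~ (c³/6)·n^{3(1−α)} = (1³/6)·n^{-1.5} → 0, so by Markov's inequality G has no triangles w.h.p.

E[X] ≈ 0.000; in regime p = Θ(1/n^{3/2}) E[X] tends to 0 (below the triangle threshold p ~ 1/n).


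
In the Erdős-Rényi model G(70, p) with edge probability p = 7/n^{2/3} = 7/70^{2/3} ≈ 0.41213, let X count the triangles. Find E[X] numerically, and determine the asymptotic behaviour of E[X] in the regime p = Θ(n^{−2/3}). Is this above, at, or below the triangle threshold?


Number of potential triangles: C(70, 3) = 54740.
Each occurs with probability p³ ≈ (0.41213)³ ≈ 7.0000000e-02.
By linearity: E[X] = C(70, 3)·p³ ≈ 54740 · 7.0000000e-02 ≈ 3831.80000.
Since α = 2/3 < 1, p = c/n^{2/3} ≫ 1/n is above the triangle threshold p ~ 1/n. Asymptotically E[X] ~ (c³/6)·n^{3(1−α)} = (7³/6)·n^{1} → ∞; triangles are abundant w.h.p.

E[X] ≈ 3831.80000; in regime p = Θ(1/n^{2/3}) E[X] diverges (above the triangle threshold p ~ 1/n).


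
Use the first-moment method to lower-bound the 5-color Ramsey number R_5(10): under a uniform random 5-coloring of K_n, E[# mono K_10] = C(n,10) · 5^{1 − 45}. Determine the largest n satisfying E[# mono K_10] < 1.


We need C(n, 10) · 5^{1 − 45} < 1, i.e. C(n, 10) < 5^{45 − 1} = 5684341886080801486968994140625.
Check values of n near the boundary:
  n = 5386: C(5386, 10) = 5613966214234562222231428510561; 5613966214234562222231428510561 < 5684341886080801486968994140625? YES
  n = 5387: C(5387, 10) = 5624406917627224603154306376491; 5624406917627224603154306376491 < 5684341886080801486968994140625? YES
  n = 5388: C(5388, 10) = 5634865093375880654852250419586; 5634865093375880654852250419586 < 5684341886080801486968994140625? YES
  n = 5389: C(5389, 10) = 5645340767466558997768874792926; 5645340767466558997768874792926 < 5684341886080801486968994140625? YES
  n = 5390: C(5390, 10) = 5655833965919099070255434039753; 5655833965919099070255434039753 < 5684341886080801486968994140625? YES
  n = 5391: C(5391, 10) = 5666344714787188828795213697883; 5666344714787188828795213697883 < 5684341886080801486968994140625? YES
  n = 5392: C(5392, 10) = 5676873040158402483252283957448; 5676873040158402483252283957448 < 5684341886080801486968994140625? YES
  n = 5393: C(5393, 10) = 5687418968154238267170642278008; 5687418968154238267170642278008 < 5684341886080801486968994140625? NO
The largest n with C(n, 10) < 5684341886080801486968994140625 is n = 5392 (where E[X] = 5676873040158402483252283957448/5684341886080801486968994140625 ≈ 0.998686). Hence R_5(10) > 5392, i.e. R_5(10) ≥ 5393.

Largest n = 5392; hence R_5(10) > 5392.


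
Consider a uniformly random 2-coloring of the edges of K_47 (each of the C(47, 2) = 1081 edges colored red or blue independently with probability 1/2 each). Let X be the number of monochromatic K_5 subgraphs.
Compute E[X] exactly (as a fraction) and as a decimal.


Let X = Σ_S X_S over the C(47, 5) = 1533939 subsets S of size 5, where X_S = 1 if the K_5 on S is monochromatic.
For a fixed S, the K_5 on S has C(5, 2) = 10 edges. P[all 10 edges red] = (1/2)^10, and likewise for blue, so P[monochromatic] = 2·(1/2)^10 = 2^{1 − 10} = 1/512.
By linearity of expectation: E[X] = C(47, 5) · 2^{1 − 10} = 1533939 · 1/512 = 1533939/512.
Numerically: E[X] ≈ 2995.97461.

E[X] = C(47,5)·2^(1−C(5,2)) = 1533939/512 ≈ 2995.97461.


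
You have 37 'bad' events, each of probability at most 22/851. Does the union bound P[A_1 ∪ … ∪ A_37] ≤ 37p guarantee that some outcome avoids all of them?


Union bound: P[∪_{i=1}^{37} A_i] ≤ Σ_i P[A_i] ≤ 37·p = 37·(22/851) = 22/23.
Numerically: 22/23 ≈ 0.9565.
Is 22/23 < 1? YES.
Since P[∪ A_i] ≤ 22/23 < 1, the complement has P[∩ A_i^c] ≥ 1 − 22/23 = 1/23 > 0, so some outcome avoids every A_i.

37·p = 22/23 ≈ 0.9565; existence CERTIFIED by the union bound.


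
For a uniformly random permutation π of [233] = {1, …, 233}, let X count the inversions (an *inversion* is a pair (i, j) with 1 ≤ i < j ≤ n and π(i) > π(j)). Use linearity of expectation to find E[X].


Write X = Σ X_I over the C(233, 2) = 27028 pairs i < j, with X_I the indicator of one inversion.
There are 27028 indicators.
For each fixed pair i < j, the values π(i) and π(j) are two distinct elements of {1, …, 233} in uniformly random order; by symmetry P[π(i) > π(j)] = 1/2.
By linearity: E[X] = 27028 · (1/2) = C(233, 2) · (1/2) = 27028/2 = 13514 ≈ 13514.00000.

E[X] = 13514 = 13514.00000.


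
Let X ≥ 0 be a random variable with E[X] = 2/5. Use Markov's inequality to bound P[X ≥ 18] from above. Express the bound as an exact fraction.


μ = E[X] = 2/5, a = 18.
Markov: P[X ≥ 18] ≤ μ/a = (2/5)/18 = 1/45.
Numerically: ≈ 0.022.
(Since a = 18 > μ = 0.400, the bound 1/45 is < 1 and informative.)

P[X ≥ 18] ≤ 1/45 ≈ 0.022.


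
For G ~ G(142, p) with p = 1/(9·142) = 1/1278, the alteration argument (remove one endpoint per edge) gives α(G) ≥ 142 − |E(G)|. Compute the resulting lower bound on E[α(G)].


E[|E(G)|] = C(142, 2)·p = 10011 · (1/1278) = 47/6.
E[α(G)] ≥ n − E[|E(G)|] = 142 − 47/6 = 805/6.
Numerically: ≈ 134.167.
(This is only a lower bound; the true E[α(G)] may be larger.)

E[α(G)] ≥ 805/6 ≈ 134.167.


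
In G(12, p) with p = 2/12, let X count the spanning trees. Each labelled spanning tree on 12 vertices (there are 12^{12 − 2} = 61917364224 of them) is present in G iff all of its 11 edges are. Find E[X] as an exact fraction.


K_12 has 12^{12 − 2} = 61917364224 labelled spanning trees.
For each such spanning tree H, let X_H = 1 if all 11 edges of H are present in G. Then P[X_H = 1] = p^{11} = (1/6)^{11} = 1/362797056.
By linearity: E[X] = Σ_H E[X_H] = 61917364224 · p^{11} = 61917364224 · 1/362797056 = 512/3.
Numerically: E[X] ≈ 171.

E[X] = 61917364224 · (1/6)^{11} = 512/3 ≈ 171.


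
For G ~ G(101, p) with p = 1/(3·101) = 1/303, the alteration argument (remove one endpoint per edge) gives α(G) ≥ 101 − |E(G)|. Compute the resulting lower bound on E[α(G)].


E[|E(G)|] = C(101, 2)·p = 5050 · (1/303) = 50/3.
E[α(G)] ≥ n − E[|E(G)|] = 101 − 50/3 = 253/3.
Numerically: ≈ 84.33333.
(This is only a lower bound; the true E[α(G)] may be larger.)

E[α(G)] ≥ 253/3 ≈ 84.33333.


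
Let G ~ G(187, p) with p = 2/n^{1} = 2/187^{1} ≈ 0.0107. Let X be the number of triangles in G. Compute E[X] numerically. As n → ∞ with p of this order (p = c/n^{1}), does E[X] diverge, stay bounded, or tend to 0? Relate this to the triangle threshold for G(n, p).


Number of potential triangles: C(187, 3) = 1072445.
Each occurs with probability p³ ≈ (0.0107)³ ≈ 1.223391e-06.
By linearity: E[X] = C(187, 3)·p³ ≈ 1072445 · 1.223391e-06 ≈ 1.3120.
Here α = 1, so p = 2/n is exactly at the triangle threshold p ~ 1/n. Asymptotically E[X] → c³/6 = 2³/6 = 4/3 ≈ 1.3333, a bounded constant. In this regime the triangle count is asymptotically Poisson(c³/6).

E[X] ≈ 1.3120; in regime p = Θ(1/n^{1}) E[X] stays bounded (at the triangle threshold p ~ 1/n).


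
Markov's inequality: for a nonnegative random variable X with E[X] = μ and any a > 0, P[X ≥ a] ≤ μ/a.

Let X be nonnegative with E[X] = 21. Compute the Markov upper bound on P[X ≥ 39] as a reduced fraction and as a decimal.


μ = E[X] = 21, a = 39.
Markov: P[X ≥ 39] ≤ μ/a = (21)/39 = 7/13.
Numerically: ≈ 0.53846.
(Since a = 39 > μ = 21.00000, the bound 7/13 is < 1 and informative.)

P[X ≥ 39] ≤ 7/13 ≈ 0.53846.


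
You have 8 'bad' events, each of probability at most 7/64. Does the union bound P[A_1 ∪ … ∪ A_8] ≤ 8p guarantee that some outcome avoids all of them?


Union bound: P[∪_{i=1}^{8} A_i] ≤ Σ_i P[A_i] ≤ 8·p = 8·(7/64) = 7/8.
Numerically: 7/8 ≈ 0.8750000.
Is 7/8 < 1? YES.
Since P[∪ A_i] ≤ 7/8 < 1, the complement has P[∩ A_i^c] ≥ 1 − 7/8 = 1/8 > 0, so some outcome avoids every A_i.

8·p = 7/8 ≈ 0.8750000; existence CERTIFIED by the union bound.


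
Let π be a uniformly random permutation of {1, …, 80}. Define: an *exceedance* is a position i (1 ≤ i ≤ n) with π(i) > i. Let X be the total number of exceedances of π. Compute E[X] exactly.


Write X = Σ_{i=1}^{80} X_i, where X_i = 1_{π(i) > i}.
For each fixed i, π(i) is uniform over {1, …, 80} (marginal of a uniform permutation), so P[π(i) > i] = (n − i)/n. Summing: Σ_{i=1}^{80} (n − i)/n = (0 + 1 + … + 79)/80 = 80(80 − 1)/(2·80) = (80 − 1)/2.
Hence E[X] = Σ_{i=1}^{80} (80 − i)/80 = 79/2 ≈ 39.500.

E[X] = 79/2 = 39.500.


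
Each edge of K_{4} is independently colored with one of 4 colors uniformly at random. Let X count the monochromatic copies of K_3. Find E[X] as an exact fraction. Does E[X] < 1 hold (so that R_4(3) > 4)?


E[X] = C(4, 3) · 4^{1 − 3} = 4 · 4^{−2} = 4/16.
As a reduced fraction: E[X] = 1/4 ≈ 0.25000.
Is E[X] < 1? YES.
Since E[X] < 1, there exists a 4-coloring of K_{4} with no monochromatic K_3; hence R_4(3) > 4.

E[X] = 1/4 ≈ 0.25000; E[X] < 1, so R_4(3) > 4.


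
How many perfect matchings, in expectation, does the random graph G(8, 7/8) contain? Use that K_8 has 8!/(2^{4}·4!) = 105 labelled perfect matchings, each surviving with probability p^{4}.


K_8 has 8!/(2^{4}·4!) = 105 labelled perfect matchings.
For each such perfect matching H, let X_H = 1 if all 4 edges of H are present in G. Then P[X_H = 1] = p^{4} = (7/8)^{4} = 2401/4096.
By linearity of expectation: E[X] = Σ_H E[X_H] = 105 · p^{4} = 105 · 2401/4096 = 252105/4096.
Numerically: E[X] ≈ 61.5.

E[X] = 105 · (7/8)^{4} = 252105/4096 ≈ 61.5.


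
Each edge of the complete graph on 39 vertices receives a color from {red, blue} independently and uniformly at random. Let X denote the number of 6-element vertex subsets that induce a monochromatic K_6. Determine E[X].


Let X = Σ_S X_S over the C(39, 6) = 3262623 subsets S of size 6, where X_S = 1 if the K_6 on S is monochromatic.
For a fixed S, the K_6 on S has C(6, 2) = 15 edges. P[all 15 edges red] = (1/2)^15, and likewise for blue, so P[monochromatic] = 2·(1/2)^15 = 2^{1 − 15} = 1/16384.
By linearity of expectation: E[X] = C(39, 6) · 2^{1 − 15} = 3262623 · 1/16384 = 3262623/16384.
Numerically: E[X] ≈ 199.134705.

E[X] = C(39,6)·2^(1−C(6,2)) = 3262623/16384 ≈ 199.134705.


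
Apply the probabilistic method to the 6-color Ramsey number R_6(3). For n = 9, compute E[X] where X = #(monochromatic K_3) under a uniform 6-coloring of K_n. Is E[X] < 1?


E[X] = C(9, 3) · 6^{1 − 3} = 84 · 6^{−2} = 84/36.
As a reduced fraction: E[X] = 7/3 ≈ 2.33333.
Is E[X] < 1? NO.
Since E[X] ≥ 1, the first-moment bound is inconclusive at n = 9; it does NOT by itself certify R_6(3) > 9.

E[X] = 7/3 ≈ 2.33333; E[X] ≥ 1; first-moment method inconclusive here.


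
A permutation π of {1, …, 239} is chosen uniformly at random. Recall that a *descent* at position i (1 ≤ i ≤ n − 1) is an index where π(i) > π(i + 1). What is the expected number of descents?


Write X = Σ X_I over i = 1, …, 238, with X_I the indicator of one descent.
There are 238 indicators.
For each fixed i, the pair (π(i), π(i+1)) is a uniformly random ordered pair of distinct values from {1, …, 239}; by symmetry P[π(i) > π(i+1)] = 1/2.
By linearity: E[X] = 238 · (1/2) = (239 − 1) · (1/2) = 119 ≈ 119.0000.

E[X] = 119 = 119.0000.


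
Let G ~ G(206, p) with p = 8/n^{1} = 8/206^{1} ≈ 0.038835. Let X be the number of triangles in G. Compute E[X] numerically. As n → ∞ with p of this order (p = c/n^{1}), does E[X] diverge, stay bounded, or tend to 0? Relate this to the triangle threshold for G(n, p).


Number of potential triangles: C(206, 3) = 1435820.
Each occurs with probability p³ ≈ (0.038835)³ ≈ 5.85690662e-05.
By linearity: E[X] = C(206, 3)·p³ ≈ 1435820 · 5.85690662e-05 ≈ 84.094637.
Here α = 1, so p = 8/n is exactly at the triangle threshold p ~ 1/n. Asymptotically E[X] → c³/6 = 8³/6 = 256/3 ≈ 85.333333, a bounded constant. In this regime the triangle count is asymptotically Poisson(c³/6).

E[X] ≈ 84.094637; in regime p = Θ(1/n^{1}) E[X] stays bounded (at the triangle threshold p ~ 1/n).


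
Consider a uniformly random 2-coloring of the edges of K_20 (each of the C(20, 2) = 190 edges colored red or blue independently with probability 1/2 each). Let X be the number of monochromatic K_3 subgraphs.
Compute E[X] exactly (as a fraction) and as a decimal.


Let X = Σ_S X_S over the C(20, 3) = 1140 subsets S of size 3, where X_S = 1 if the K_3 on S is monochromatic.
For a fixed S, the K_3 on S has C(3, 2) = 3 edges. P[all 3 edges red] = (1/2)^3, and likewise for blue, so P[monochromatic] = 2·(1/2)^3 = 2^{1 − 3} = 1/4.
By linearity: E[X] = C(20, 3) · 2^{1 − 3} = 1140 · 1/4 = 285.
Numerically: E[X] ≈ 285.0000.

E[X] = C(20,3)·2^(1−C(3,2)) = 285 ≈ 285.0000.


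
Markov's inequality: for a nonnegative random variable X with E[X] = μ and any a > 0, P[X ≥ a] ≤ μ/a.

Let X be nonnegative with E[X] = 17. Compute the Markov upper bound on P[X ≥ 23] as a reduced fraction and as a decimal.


μ = E[X] = 17, a = 23.
Markov: P[X ≥ 23] ≤ μ/a = (17)/23 = 17/23.
Numerically: ≈ 0.739.
(Since a = 23 > μ = 17.000, the bound 17/23 is < 1 and informative.)

P[X ≥ 23] ≤ 17/23 ≈ 0.739.


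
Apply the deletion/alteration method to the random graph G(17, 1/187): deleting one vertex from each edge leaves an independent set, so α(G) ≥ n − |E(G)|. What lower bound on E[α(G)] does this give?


E[|E(G)|] = C(17, 2)·p = 136 · (1/187) = 8/11.
E[α(G)] ≥ n − E[|E(G)|] = 17 − 8/11 = 179/11.
Numerically: ≈ 16.27273.
(This is only a lower bound; the true E[α(G)] may be larger.)

E[α(G)] ≥ 179/11 ≈ 16.27273.


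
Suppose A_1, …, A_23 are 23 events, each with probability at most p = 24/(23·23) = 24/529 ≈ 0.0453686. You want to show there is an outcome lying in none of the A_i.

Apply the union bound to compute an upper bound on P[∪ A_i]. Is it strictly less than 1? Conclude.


Union bound: P[∪_{i=1}^{23} A_i] ≤ Σ_i P[A_i] ≤ 23·p = 23·(24/529) = 24/23.
Numerically: 24/23 ≈ 1.0434783.
Is 24/23 < 1? NO.
Since the bound 24/23 is ≥ 1, the union bound is uninformative here; it does NOT by itself certify existence.

23·p = 24/23 ≈ 1.0434783; existence NOT certified by the union bound.


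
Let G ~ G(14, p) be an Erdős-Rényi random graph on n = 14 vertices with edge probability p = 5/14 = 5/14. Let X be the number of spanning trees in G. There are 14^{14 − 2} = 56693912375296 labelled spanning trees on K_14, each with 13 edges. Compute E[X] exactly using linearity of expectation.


K_14 has 14^{14 − 2} = 56693912375296 labelled spanning trees.
For each such spanning tree H, let X_H = 1 if all 13 edges of H are present in G. Then P[X_H = 1] = p^{13} = (5/14)^{13} = 1220703125/793714773254144.
By linearity: E[X] = Σ_H E[X_H] = 56693912375296 · p^{13} = 56693912375296 · 1220703125/793714773254144 = 1220703125/14.
Numerically: E[X] ≈ 8.7193e+07.

E[X] = 56693912375296 · (5/14)^{13} = 1220703125/14 ≈ 8.7193e+07.


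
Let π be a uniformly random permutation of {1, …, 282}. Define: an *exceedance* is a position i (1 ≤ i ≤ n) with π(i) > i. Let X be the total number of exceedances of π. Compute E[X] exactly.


Write X = Σ_{i=1}^{282} X_i, where X_i = 1_{π(i) > i}.
For each fixed i, π(i) is uniform over {1, …, 282} (marginal of a uniform permutation), so P[π(i) > i] = (n − i)/n. Summing: Σ_{i=1}^{282} (n − i)/n = (0 + 1 + … + 281)/282 = 282(282 − 1)/(2·282) = (282 − 1)/2.
Hence E[X] = Σ_{i=1}^{282} (282 − i)/282 = 281/2 ≈ 140.5000.

E[X] = 281/2 = 140.5000.
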